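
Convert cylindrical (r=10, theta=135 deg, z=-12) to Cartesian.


x = 10 * cos(135) = -7.0711
y = 10 * sin(135) = 7.0711
z = -12

(-7.0711, 7.0711, -12)


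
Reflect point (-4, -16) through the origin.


Reflection through origin: (x, y) -> (-x, -y)
(-4, -16) -> (4, 16)

(4, 16)


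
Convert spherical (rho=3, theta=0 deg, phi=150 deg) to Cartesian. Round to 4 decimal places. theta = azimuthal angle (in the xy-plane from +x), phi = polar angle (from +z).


x = 3 * sin(150) * cos(0) = 1.5
y = 3 * sin(150) * sin(0) = 0
z = 3 * cos(150) = -2.5981

(1.5, 0, -2.5981)


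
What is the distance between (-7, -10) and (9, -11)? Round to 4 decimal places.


d = sqrt((9--7)^2 + (-11--10)^2) = 16.0312

16.0312


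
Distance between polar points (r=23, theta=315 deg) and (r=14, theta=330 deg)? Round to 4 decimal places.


d = sqrt(r1^2 + r2^2 - 2*r1*r2*cos(t2-t1))
d = sqrt(23^2 + 14^2 - 2*23*14*cos(330-315)) = 10.1461

10.1461


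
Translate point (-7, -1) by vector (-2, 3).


Translation: (x+dx, y+dy) = (-7+-2, -1+3) = (-9, 2)

(-9, 2)


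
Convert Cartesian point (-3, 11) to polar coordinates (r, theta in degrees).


r = sqrt((-3)^2 + 11^2) = 11.4018
theta = atan2(11, -3) = 105.2551 degrees

r = 11.4018, theta = 105.2551 degrees


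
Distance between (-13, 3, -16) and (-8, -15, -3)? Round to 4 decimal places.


d = sqrt((-8--13)^2 + (-15-3)^2 + (-3--16)^2) = 22.7596

22.7596


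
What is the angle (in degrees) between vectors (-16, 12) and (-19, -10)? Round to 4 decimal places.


dot = -16*-19 + 12*-10 = 184
|u| = 20, |v| = 21.4709
cos(angle) = 0.4285
angle = 64.6284 degrees

64.6284 degrees


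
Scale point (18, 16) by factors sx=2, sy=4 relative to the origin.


Scaling: (x*sx, y*sy) = (18*2, 16*4) = (36, 64)

(36, 64)


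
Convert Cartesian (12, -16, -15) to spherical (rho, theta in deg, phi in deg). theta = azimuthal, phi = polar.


rho = sqrt(12^2 + (-16)^2 + (-15)^2) = 25
theta = atan2(-16, 12) = 306.8699 deg
phi = acos(-15/25) = 126.8699 deg

rho = 25, theta = 306.8699 deg, phi = 126.8699 deg


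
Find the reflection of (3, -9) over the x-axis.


Reflection across x-axis: (x, y) -> (x, -y)
(3, -9) -> (3, 9)

(3, 9)


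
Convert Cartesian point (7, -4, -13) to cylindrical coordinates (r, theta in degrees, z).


r = sqrt(7^2 + (-4)^2) = 8.0623
theta = atan2(-4, 7) = 330.2551 deg
z = -13

r = 8.0623, theta = 330.2551 deg, z = -13


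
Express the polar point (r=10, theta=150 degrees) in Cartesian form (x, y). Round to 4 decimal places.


x = 10 * cos(150) = -8.6603
y = 10 * sin(150) = 5

(-8.6603, 5)


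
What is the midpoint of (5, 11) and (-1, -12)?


Midpoint = ((5+-1)/2, (11+-12)/2) = (2, -0.5)

(2, -0.5)


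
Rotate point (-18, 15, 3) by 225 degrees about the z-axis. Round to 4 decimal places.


x' = -18*cos(225) - 15*sin(225) = 23.3345
y' = -18*sin(225) + 15*cos(225) = 2.1213
z' = 3

(23.3345, 2.1213, 3)


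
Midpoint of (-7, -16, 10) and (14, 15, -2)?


Midpoint = ((-7+14)/2, (-16+15)/2, (10+-2)/2) = (3.5, -0.5, 4)

(3.5, -0.5, 4)


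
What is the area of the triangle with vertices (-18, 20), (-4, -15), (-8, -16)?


Area = |x1(y2-y3) + x2(y3-y1) + x3(y1-y2)| / 2
= |-18*(-15--16) + -4*(-16-20) + -8*(20--15)| / 2
= 77

77


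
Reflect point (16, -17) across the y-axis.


Reflection across y-axis: (x, y) -> (-x, y)
(16, -17) -> (-16, -17)

(-16, -17)


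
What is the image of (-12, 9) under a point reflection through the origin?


Reflection through origin: (x, y) -> (-x, -y)
(-12, 9) -> (12, -9)

(12, -9)


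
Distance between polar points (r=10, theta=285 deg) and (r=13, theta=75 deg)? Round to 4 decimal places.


d = sqrt(r1^2 + r2^2 - 2*r1*r2*cos(t2-t1))
d = sqrt(10^2 + 13^2 - 2*10*13*cos(75-285)) = 22.2299

22.2299


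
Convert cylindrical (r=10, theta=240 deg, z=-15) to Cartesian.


x = 10 * cos(240) = -5
y = 10 * sin(240) = -8.6603
z = -15

(-5, -8.6603, -15)


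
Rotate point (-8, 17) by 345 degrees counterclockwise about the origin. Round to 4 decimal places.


x' = -8*cos(345) - 17*sin(345) = -3.3275
y' = -8*sin(345) + 17*cos(345) = 18.4913

(-3.3275, 18.4913)


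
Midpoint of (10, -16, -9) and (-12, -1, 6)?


Midpoint = ((10+-12)/2, (-16+-1)/2, (-9+6)/2) = (-1, -8.5, -1.5)

(-1, -8.5, -1.5)


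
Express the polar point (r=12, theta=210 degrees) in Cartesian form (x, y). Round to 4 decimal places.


x = 12 * cos(210) = -10.3923
y = 12 * sin(210) = -6

(-10.3923, -6)


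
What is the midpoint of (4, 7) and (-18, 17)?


Midpoint = ((4+-18)/2, (7+17)/2) = (-7, 12)

(-7, 12)


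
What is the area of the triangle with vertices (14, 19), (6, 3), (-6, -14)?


Area = |x1(y2-y3) + x2(y3-y1) + x3(y1-y2)| / 2
= |14*(3--14) + 6*(-14-19) + -6*(19-3)| / 2
= 28

28


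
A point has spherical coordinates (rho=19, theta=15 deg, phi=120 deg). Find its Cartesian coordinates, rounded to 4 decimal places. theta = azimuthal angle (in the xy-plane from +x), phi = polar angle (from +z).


x = 19 * sin(120) * cos(15) = 15.8938
y = 19 * sin(120) * sin(15) = 4.2587
z = 19 * cos(120) = -9.5

(15.8938, 4.2587, -9.5)


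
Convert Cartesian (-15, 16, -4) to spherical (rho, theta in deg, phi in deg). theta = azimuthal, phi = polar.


rho = sqrt((-15)^2 + 16^2 + (-4)^2) = 22.2935
theta = atan2(16, -15) = 133.1524 deg
phi = acos(-4/22.2935) = 100.3362 deg

rho = 22.2935, theta = 133.1524 deg, phi = 100.3362 deg


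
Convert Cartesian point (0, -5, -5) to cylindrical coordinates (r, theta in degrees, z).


r = sqrt(0^2 + (-5)^2) = 5
theta = atan2(-5, 0) = 270 deg
z = -5

r = 5, theta = 270 deg, z = -5


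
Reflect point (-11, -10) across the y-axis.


Reflection across y-axis: (x, y) -> (-x, y)
(-11, -10) -> (11, -10)

(11, -10)


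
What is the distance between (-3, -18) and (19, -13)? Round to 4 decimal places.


d = sqrt((19--3)^2 + (-13--18)^2) = 22.561

22.561


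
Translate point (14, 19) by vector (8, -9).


Translation: (x+dx, y+dy) = (14+8, 19+-9) = (22, 10)

(22, 10)


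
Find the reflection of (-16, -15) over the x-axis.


Reflection across x-axis: (x, y) -> (x, -y)
(-16, -15) -> (-16, 15)

(-16, 15)


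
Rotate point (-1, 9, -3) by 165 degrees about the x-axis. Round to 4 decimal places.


x' = -1
y' = 9*cos(165) - -3*sin(165) = -7.9169
z' = 9*sin(165) + -3*cos(165) = 5.2271

(-1, -7.9169, 5.2271)


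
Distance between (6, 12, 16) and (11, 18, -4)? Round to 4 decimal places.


d = sqrt((11-6)^2 + (18-12)^2 + (-4-16)^2) = 21.4709

21.4709


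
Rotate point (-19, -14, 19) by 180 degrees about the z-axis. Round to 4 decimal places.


x' = -19*cos(180) - -14*sin(180) = 19
y' = -19*sin(180) + -14*cos(180) = 14
z' = 19

(19, 14, 19)


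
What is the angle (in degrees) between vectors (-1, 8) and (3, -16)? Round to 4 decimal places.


dot = -1*3 + 8*-16 = -131
|u| = 8.0623, |v| = 16.2788
cos(angle) = -0.9981
angle = 176.5054 degrees

176.5054 degrees


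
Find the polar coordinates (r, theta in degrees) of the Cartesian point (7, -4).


r = sqrt(7^2 + (-4)^2) = 8.0623
theta = atan2(-4, 7) = 330.2551 degrees

r = 8.0623, theta = 330.2551 degrees


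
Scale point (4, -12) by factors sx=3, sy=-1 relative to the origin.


Scaling: (x*sx, y*sy) = (4*3, -12*-1) = (12, 12)

(12, 12)


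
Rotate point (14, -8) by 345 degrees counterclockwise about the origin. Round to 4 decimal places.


x' = 14*cos(345) - -8*sin(345) = 11.4524
y' = 14*sin(345) + -8*cos(345) = -11.3509

(11.4524, -11.3509)


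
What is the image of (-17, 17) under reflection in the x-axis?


Reflection across x-axis: (x, y) -> (x, -y)
(-17, 17) -> (-17, -17)

(-17, -17)


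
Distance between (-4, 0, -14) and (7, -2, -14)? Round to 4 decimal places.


d = sqrt((7--4)^2 + (-2-0)^2 + (-14--14)^2) = 11.1803

11.1803


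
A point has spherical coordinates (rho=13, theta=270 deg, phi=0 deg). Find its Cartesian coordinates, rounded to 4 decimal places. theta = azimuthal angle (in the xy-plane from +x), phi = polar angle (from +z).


x = 13 * sin(0) * cos(270) = 0
y = 13 * sin(0) * sin(270) = 0
z = 13 * cos(0) = 13

(0, 0, 13)


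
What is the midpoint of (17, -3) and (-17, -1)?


Midpoint = ((17+-17)/2, (-3+-1)/2) = (0, -2)

(0, -2)


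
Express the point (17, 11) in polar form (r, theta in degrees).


r = sqrt(17^2 + 11^2) = 20.2485
theta = atan2(11, 17) = 32.9052 degrees

r = 20.2485, theta = 32.9052 degrees


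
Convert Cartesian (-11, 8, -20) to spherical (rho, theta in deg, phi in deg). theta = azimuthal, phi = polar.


rho = sqrt((-11)^2 + 8^2 + (-20)^2) = 24.1868
theta = atan2(8, -11) = 143.9726 deg
phi = acos(-20/24.1868) = 145.7814 deg

rho = 24.1868, theta = 143.9726 deg, phi = 145.7814 deg


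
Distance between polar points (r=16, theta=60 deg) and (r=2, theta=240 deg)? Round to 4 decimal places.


d = sqrt(r1^2 + r2^2 - 2*r1*r2*cos(t2-t1))
d = sqrt(16^2 + 2^2 - 2*16*2*cos(240-60)) = 18

18


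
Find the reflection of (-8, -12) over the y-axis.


Reflection across y-axis: (x, y) -> (-x, y)
(-8, -12) -> (8, -12)

(8, -12)


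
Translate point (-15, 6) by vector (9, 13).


Translation: (x+dx, y+dy) = (-15+9, 6+13) = (-6, 19)

(-6, 19)


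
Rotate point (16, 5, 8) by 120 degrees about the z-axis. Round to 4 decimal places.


x' = 16*cos(120) - 5*sin(120) = -12.3301
y' = 16*sin(120) + 5*cos(120) = 11.3564
z' = 8

(-12.3301, 11.3564, 8)


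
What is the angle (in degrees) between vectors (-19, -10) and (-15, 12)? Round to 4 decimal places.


dot = -19*-15 + -10*12 = 165
|u| = 21.4709, |v| = 19.2094
cos(angle) = 0.4001
angle = 66.4183 degrees

66.4183 degrees


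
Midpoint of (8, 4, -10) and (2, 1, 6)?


Midpoint = ((8+2)/2, (4+1)/2, (-10+6)/2) = (5, 2.5, -2)

(5, 2.5, -2)


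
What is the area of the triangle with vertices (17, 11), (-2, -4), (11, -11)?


Area = |x1(y2-y3) + x2(y3-y1) + x3(y1-y2)| / 2
= |17*(-4--11) + -2*(-11-11) + 11*(11--4)| / 2
= 164

164


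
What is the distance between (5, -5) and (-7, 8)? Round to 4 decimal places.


d = sqrt((-7-5)^2 + (8--5)^2) = 17.6918

17.6918


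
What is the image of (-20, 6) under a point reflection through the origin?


Reflection through origin: (x, y) -> (-x, -y)
(-20, 6) -> (20, -6)

(20, -6)


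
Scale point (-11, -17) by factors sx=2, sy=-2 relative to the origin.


Scaling: (x*sx, y*sy) = (-11*2, -17*-2) = (-22, 34)

(-22, 34)


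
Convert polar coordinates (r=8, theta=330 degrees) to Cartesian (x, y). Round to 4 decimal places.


x = 8 * cos(330) = 6.9282
y = 8 * sin(330) = -4

(6.9282, -4)


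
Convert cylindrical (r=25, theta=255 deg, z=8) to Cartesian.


x = 25 * cos(255) = -6.4705
y = 25 * sin(255) = -24.1481
z = 8

(-6.4705, -24.1481, 8)


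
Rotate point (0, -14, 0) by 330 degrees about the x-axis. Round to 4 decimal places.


x' = 0
y' = -14*cos(330) - 0*sin(330) = -12.1244
z' = -14*sin(330) + 0*cos(330) = 7

(0, -12.1244, 7)


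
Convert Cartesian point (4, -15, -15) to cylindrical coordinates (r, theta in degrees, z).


r = sqrt(4^2 + (-15)^2) = 15.5242
theta = atan2(-15, 4) = 284.9314 deg
z = -15

r = 15.5242, theta = 284.9314 deg, z = -15


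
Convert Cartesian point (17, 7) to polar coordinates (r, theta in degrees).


r = sqrt(17^2 + 7^2) = 18.3848
theta = atan2(7, 17) = 22.3801 degrees

r = 18.3848, theta = 22.3801 degrees


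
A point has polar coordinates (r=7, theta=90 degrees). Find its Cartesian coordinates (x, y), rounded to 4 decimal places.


x = 7 * cos(90) = 0
y = 7 * sin(90) = 7

(0, 7)


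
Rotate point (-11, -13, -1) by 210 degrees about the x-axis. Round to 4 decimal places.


x' = -11
y' = -13*cos(210) - -1*sin(210) = 10.7583
z' = -13*sin(210) + -1*cos(210) = 7.366

(-11, 10.7583, 7.366)


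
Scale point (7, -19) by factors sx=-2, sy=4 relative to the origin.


Scaling: (x*sx, y*sy) = (7*-2, -19*4) = (-14, -76)

(-14, -76)


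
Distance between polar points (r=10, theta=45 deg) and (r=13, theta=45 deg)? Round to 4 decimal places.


d = sqrt(r1^2 + r2^2 - 2*r1*r2*cos(t2-t1))
d = sqrt(10^2 + 13^2 - 2*10*13*cos(45-45)) = 3

3


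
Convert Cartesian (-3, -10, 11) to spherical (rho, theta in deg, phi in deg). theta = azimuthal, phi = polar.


rho = sqrt((-3)^2 + (-10)^2 + 11^2) = 15.1658
theta = atan2(-10, -3) = 253.3008 deg
phi = acos(11/15.1658) = 43.5046 deg

rho = 15.1658, theta = 253.3008 deg, phi = 43.5046 deg


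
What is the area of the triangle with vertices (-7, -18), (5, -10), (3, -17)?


Area = |x1(y2-y3) + x2(y3-y1) + x3(y1-y2)| / 2
= |-7*(-10--17) + 5*(-17--18) + 3*(-18--10)| / 2
= 34

34


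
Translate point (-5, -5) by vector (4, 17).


Translation: (x+dx, y+dy) = (-5+4, -5+17) = (-1, 12)

(-1, 12)


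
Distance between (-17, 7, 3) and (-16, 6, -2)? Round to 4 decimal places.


d = sqrt((-16--17)^2 + (6-7)^2 + (-2-3)^2) = 5.1962

5.1962


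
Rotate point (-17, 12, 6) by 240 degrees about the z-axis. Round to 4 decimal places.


x' = -17*cos(240) - 12*sin(240) = 18.8923
y' = -17*sin(240) + 12*cos(240) = 8.7224
z' = 6

(18.8923, 8.7224, 6)


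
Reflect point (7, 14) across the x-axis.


Reflection across x-axis: (x, y) -> (x, -y)
(7, 14) -> (7, -14)

(7, -14)


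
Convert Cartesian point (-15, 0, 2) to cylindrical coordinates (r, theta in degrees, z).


r = sqrt((-15)^2 + 0^2) = 15
theta = atan2(0, -15) = 180 deg
z = 2

r = 15, theta = 180 deg, z = 2


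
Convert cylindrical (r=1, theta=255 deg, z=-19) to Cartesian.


x = 1 * cos(255) = -0.2588
y = 1 * sin(255) = -0.9659
z = -19

(-0.2588, -0.9659, -19)


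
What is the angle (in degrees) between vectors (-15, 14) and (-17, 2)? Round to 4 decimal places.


dot = -15*-17 + 14*2 = 283
|u| = 20.5183, |v| = 17.1172
cos(angle) = 0.8058
angle = 36.3152 degrees

36.3152 degrees


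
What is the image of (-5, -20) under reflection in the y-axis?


Reflection across y-axis: (x, y) -> (-x, y)
(-5, -20) -> (5, -20)

(5, -20)


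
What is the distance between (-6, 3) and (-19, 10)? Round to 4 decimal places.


d = sqrt((-19--6)^2 + (10-3)^2) = 14.7648

14.7648


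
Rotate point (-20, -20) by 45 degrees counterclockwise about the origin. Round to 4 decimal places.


x' = -20*cos(45) - -20*sin(45) = 0
y' = -20*sin(45) + -20*cos(45) = -28.2843

(0, -28.2843)


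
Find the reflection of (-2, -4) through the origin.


Reflection through origin: (x, y) -> (-x, -y)
(-2, -4) -> (2, 4)

(2, 4)


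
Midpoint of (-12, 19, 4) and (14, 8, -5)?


Midpoint = ((-12+14)/2, (19+8)/2, (4+-5)/2) = (1, 13.5, -0.5)

(1, 13.5, -0.5)


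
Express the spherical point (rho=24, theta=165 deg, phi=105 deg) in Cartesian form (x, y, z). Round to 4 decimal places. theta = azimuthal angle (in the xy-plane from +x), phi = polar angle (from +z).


x = 24 * sin(105) * cos(165) = -22.3923
y = 24 * sin(105) * sin(165) = 6
z = 24 * cos(105) = -6.2117

(-22.3923, 6, -6.2117)


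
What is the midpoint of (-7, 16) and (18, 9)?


Midpoint = ((-7+18)/2, (16+9)/2) = (5.5, 12.5)

(5.5, 12.5)


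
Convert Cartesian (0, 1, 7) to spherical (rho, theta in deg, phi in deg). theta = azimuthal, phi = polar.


rho = sqrt(0^2 + 1^2 + 7^2) = 7.0711
theta = atan2(1, 0) = 90 deg
phi = acos(7/7.0711) = 8.1301 deg

rho = 7.0711, theta = 90 deg, phi = 8.1301 deg


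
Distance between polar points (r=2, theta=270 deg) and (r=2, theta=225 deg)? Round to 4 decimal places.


d = sqrt(r1^2 + r2^2 - 2*r1*r2*cos(t2-t1))
d = sqrt(2^2 + 2^2 - 2*2*2*cos(225-270)) = 1.5307

1.5307


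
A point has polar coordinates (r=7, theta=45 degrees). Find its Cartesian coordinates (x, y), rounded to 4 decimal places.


x = 7 * cos(45) = 4.9497
y = 7 * sin(45) = 4.9497

(4.9497, 4.9497)


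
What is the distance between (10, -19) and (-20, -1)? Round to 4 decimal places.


d = sqrt((-20-10)^2 + (-1--19)^2) = 34.9857

34.9857


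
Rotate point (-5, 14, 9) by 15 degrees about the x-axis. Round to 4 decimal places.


x' = -5
y' = 14*cos(15) - 9*sin(15) = 11.1936
z' = 14*sin(15) + 9*cos(15) = 12.3168

(-5, 11.1936, 12.3168)


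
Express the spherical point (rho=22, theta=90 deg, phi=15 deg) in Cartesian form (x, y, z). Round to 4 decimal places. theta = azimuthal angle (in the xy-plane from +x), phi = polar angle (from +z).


x = 22 * sin(15) * cos(90) = 0
y = 22 * sin(15) * sin(90) = 5.694
z = 22 * cos(15) = 21.2504

(0, 5.694, 21.2504)


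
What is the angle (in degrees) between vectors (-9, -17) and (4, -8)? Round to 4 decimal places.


dot = -9*4 + -17*-8 = 100
|u| = 19.2354, |v| = 8.9443
cos(angle) = 0.5812
angle = 54.4623 degrees

54.4623 degrees


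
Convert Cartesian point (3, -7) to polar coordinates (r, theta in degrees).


r = sqrt(3^2 + (-7)^2) = 7.6158
theta = atan2(-7, 3) = 293.1986 degrees

r = 7.6158, theta = 293.1986 degrees


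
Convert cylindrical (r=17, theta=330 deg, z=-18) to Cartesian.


x = 17 * cos(330) = 14.7224
y = 17 * sin(330) = -8.5
z = -18

(14.7224, -8.5, -18)


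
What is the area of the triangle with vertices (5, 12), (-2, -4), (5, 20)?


Area = |x1(y2-y3) + x2(y3-y1) + x3(y1-y2)| / 2
= |5*(-4-20) + -2*(20-12) + 5*(12--4)| / 2
= 28

28


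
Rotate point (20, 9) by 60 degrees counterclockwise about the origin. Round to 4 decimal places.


x' = 20*cos(60) - 9*sin(60) = 2.2058
y' = 20*sin(60) + 9*cos(60) = 21.8205

(2.2058, 21.8205)


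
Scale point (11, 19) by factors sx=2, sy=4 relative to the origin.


Scaling: (x*sx, y*sy) = (11*2, 19*4) = (22, 76)

(22, 76)


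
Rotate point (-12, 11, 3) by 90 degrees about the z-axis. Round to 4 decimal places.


x' = -12*cos(90) - 11*sin(90) = -11
y' = -12*sin(90) + 11*cos(90) = -12
z' = 3

(-11, -12, 3)


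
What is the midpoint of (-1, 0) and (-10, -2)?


Midpoint = ((-1+-10)/2, (0+-2)/2) = (-5.5, -1)

(-5.5, -1)


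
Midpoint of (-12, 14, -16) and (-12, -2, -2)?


Midpoint = ((-12+-12)/2, (14+-2)/2, (-16+-2)/2) = (-12, 6, -9)

(-12, 6, -9)


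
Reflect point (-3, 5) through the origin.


Reflection through origin: (x, y) -> (-x, -y)
(-3, 5) -> (3, -5)

(3, -5)


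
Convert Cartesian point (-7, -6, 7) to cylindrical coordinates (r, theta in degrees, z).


r = sqrt((-7)^2 + (-6)^2) = 9.2195
theta = atan2(-6, -7) = 220.6013 deg
z = 7

r = 9.2195, theta = 220.6013 deg, z = 7


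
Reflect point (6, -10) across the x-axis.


Reflection across x-axis: (x, y) -> (x, -y)
(6, -10) -> (6, 10)

(6, 10)


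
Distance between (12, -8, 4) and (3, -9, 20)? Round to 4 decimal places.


d = sqrt((3-12)^2 + (-9--8)^2 + (20-4)^2) = 18.3848

18.3848


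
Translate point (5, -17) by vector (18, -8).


Translation: (x+dx, y+dy) = (5+18, -17+-8) = (23, -25)

(23, -25)


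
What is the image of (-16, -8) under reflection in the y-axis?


Reflection across y-axis: (x, y) -> (-x, y)
(-16, -8) -> (16, -8)

(16, -8)


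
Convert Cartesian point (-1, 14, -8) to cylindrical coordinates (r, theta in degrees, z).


r = sqrt((-1)^2 + 14^2) = 14.0357
theta = atan2(14, -1) = 94.0856 deg
z = -8

r = 14.0357, theta = 94.0856 deg, z = -8


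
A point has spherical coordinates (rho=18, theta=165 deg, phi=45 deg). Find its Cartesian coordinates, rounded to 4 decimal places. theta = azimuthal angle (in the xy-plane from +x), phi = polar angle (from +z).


x = 18 * sin(45) * cos(165) = -12.2942
y = 18 * sin(45) * sin(165) = 3.2942
z = 18 * cos(45) = 12.7279

(-12.2942, 3.2942, 12.7279)


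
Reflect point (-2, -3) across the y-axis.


Reflection across y-axis: (x, y) -> (-x, y)
(-2, -3) -> (2, -3)

(2, -3)


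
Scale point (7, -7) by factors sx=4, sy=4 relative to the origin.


Scaling: (x*sx, y*sy) = (7*4, -7*4) = (28, -28)

(28, -28)


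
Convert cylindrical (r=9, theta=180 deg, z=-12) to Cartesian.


x = 9 * cos(180) = -9
y = 9 * sin(180) = 0
z = -12

(-9, 0, -12)


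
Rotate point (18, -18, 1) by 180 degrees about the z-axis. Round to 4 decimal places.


x' = 18*cos(180) - -18*sin(180) = -18
y' = 18*sin(180) + -18*cos(180) = 18
z' = 1

(-18, 18, 1)


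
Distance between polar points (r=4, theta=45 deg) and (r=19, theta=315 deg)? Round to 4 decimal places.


d = sqrt(r1^2 + r2^2 - 2*r1*r2*cos(t2-t1))
d = sqrt(4^2 + 19^2 - 2*4*19*cos(315-45)) = 19.4165

19.4165


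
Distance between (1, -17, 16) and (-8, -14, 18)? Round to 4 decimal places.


d = sqrt((-8-1)^2 + (-14--17)^2 + (18-16)^2) = 9.6954

9.6954


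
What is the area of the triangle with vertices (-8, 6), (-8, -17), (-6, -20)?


Area = |x1(y2-y3) + x2(y3-y1) + x3(y1-y2)| / 2
= |-8*(-17--20) + -8*(-20-6) + -6*(6--17)| / 2
= 23

23


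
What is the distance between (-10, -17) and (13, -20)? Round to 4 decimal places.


d = sqrt((13--10)^2 + (-20--17)^2) = 23.1948

23.1948


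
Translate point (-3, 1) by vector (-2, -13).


Translation: (x+dx, y+dy) = (-3+-2, 1+-13) = (-5, -12)

(-5, -12)


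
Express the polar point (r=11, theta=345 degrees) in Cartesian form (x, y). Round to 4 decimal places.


x = 11 * cos(345) = 10.6252
y = 11 * sin(345) = -2.847

(10.6252, -2.847)


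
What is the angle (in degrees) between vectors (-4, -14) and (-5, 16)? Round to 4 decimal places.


dot = -4*-5 + -14*16 = -204
|u| = 14.5602, |v| = 16.7631
cos(angle) = -0.8358
angle = 146.7006 degrees

146.7006 degrees


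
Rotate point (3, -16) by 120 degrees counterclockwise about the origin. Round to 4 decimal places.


x' = 3*cos(120) - -16*sin(120) = 12.3564
y' = 3*sin(120) + -16*cos(120) = 10.5981

(12.3564, 10.5981)


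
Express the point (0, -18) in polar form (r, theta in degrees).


r = sqrt(0^2 + (-18)^2) = 18
theta = atan2(-18, 0) = 270 degrees

r = 18, theta = 270 degrees


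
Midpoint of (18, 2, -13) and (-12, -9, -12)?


Midpoint = ((18+-12)/2, (2+-9)/2, (-13+-12)/2) = (3, -3.5, -12.5)

(3, -3.5, -12.5)


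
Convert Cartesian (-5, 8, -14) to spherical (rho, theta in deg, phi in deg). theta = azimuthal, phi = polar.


rho = sqrt((-5)^2 + 8^2 + (-14)^2) = 16.8819
theta = atan2(8, -5) = 122.0054 deg
phi = acos(-14/16.8819) = 146.0257 deg

rho = 16.8819, theta = 122.0054 deg, phi = 146.0257 deg


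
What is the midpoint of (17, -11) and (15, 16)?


Midpoint = ((17+15)/2, (-11+16)/2) = (16, 2.5)

(16, 2.5)


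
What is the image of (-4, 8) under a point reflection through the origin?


Reflection through origin: (x, y) -> (-x, -y)
(-4, 8) -> (4, -8)

(4, -8)


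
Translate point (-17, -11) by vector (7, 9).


Translation: (x+dx, y+dy) = (-17+7, -11+9) = (-10, -2)

(-10, -2)


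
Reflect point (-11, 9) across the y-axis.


Reflection across y-axis: (x, y) -> (-x, y)
(-11, 9) -> (11, 9)

(11, 9)


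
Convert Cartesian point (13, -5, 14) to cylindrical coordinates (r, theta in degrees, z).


r = sqrt(13^2 + (-5)^2) = 13.9284
theta = atan2(-5, 13) = 338.9625 deg
z = 14

r = 13.9284, theta = 338.9625 deg, z = 14


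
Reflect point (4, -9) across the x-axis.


Reflection across x-axis: (x, y) -> (x, -y)
(4, -9) -> (4, 9)

(4, 9)


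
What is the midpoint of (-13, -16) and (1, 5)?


Midpoint = ((-13+1)/2, (-16+5)/2) = (-6, -5.5)

(-6, -5.5)


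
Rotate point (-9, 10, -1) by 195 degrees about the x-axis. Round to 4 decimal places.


x' = -9
y' = 10*cos(195) - -1*sin(195) = -9.9181
z' = 10*sin(195) + -1*cos(195) = -1.6223

(-9, -9.9181, -1.6223)


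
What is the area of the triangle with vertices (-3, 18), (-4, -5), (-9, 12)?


Area = |x1(y2-y3) + x2(y3-y1) + x3(y1-y2)| / 2
= |-3*(-5-12) + -4*(12-18) + -9*(18--5)| / 2
= 66

66


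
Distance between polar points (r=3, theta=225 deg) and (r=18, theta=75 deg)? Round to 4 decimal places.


d = sqrt(r1^2 + r2^2 - 2*r1*r2*cos(t2-t1))
d = sqrt(3^2 + 18^2 - 2*3*18*cos(75-225)) = 20.6526

20.6526


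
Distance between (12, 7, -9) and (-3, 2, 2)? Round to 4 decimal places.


d = sqrt((-3-12)^2 + (2-7)^2 + (2--9)^2) = 19.2614

19.2614


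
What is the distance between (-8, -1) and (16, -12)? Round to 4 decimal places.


d = sqrt((16--8)^2 + (-12--1)^2) = 26.4008

26.4008


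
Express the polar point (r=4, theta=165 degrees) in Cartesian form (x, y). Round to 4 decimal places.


x = 4 * cos(165) = -3.8637
y = 4 * sin(165) = 1.0353

(-3.8637, 1.0353)


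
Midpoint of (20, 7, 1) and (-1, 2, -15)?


Midpoint = ((20+-1)/2, (7+2)/2, (1+-15)/2) = (9.5, 4.5, -7)

(9.5, 4.5, -7)


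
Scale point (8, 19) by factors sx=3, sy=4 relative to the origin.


Scaling: (x*sx, y*sy) = (8*3, 19*4) = (24, 76)

(24, 76)


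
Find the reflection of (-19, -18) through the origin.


Reflection through origin: (x, y) -> (-x, -y)
(-19, -18) -> (19, 18)

(19, 18)


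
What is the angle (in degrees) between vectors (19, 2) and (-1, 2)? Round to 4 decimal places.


dot = 19*-1 + 2*2 = -15
|u| = 19.105, |v| = 2.2361
cos(angle) = -0.3511
angle = 110.556 degrees

110.556 degrees


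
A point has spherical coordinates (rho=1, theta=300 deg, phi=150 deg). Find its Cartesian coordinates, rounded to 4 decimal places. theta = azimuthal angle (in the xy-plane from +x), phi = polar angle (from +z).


x = 1 * sin(150) * cos(300) = 0.25
y = 1 * sin(150) * sin(300) = -0.433
z = 1 * cos(150) = -0.866

(0.25, -0.433, -0.866)


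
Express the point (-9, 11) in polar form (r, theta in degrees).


r = sqrt((-9)^2 + 11^2) = 14.2127
theta = atan2(11, -9) = 129.2894 degrees

r = 14.2127, theta = 129.2894 degrees


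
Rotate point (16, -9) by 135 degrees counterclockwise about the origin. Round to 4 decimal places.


x' = 16*cos(135) - -9*sin(135) = -4.9497
y' = 16*sin(135) + -9*cos(135) = 17.6777

(-4.9497, 17.6777)


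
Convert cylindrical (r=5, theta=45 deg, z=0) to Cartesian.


x = 5 * cos(45) = 3.5355
y = 5 * sin(45) = 3.5355
z = 0

(3.5355, 3.5355, 0)


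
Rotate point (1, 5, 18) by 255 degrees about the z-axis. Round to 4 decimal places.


x' = 1*cos(255) - 5*sin(255) = 4.5708
y' = 1*sin(255) + 5*cos(255) = -2.26
z' = 18

(4.5708, -2.26, 18)


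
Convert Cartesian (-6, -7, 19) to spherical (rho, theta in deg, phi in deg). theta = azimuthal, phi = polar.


rho = sqrt((-6)^2 + (-7)^2 + 19^2) = 21.1187
theta = atan2(-7, -6) = 229.3987 deg
phi = acos(19/21.1187) = 25.8845 deg

rho = 21.1187, theta = 229.3987 deg, phi = 25.8845 deg


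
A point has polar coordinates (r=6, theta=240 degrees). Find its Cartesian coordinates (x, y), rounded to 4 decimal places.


x = 6 * cos(240) = -3
y = 6 * sin(240) = -5.1962

(-3, -5.1962)


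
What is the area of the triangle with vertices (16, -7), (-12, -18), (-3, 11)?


Area = |x1(y2-y3) + x2(y3-y1) + x3(y1-y2)| / 2
= |16*(-18-11) + -12*(11--7) + -3*(-7--18)| / 2
= 356.5

356.5


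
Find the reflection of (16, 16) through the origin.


Reflection through origin: (x, y) -> (-x, -y)
(16, 16) -> (-16, -16)

(-16, -16)


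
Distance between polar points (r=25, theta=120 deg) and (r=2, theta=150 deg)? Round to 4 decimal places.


d = sqrt(r1^2 + r2^2 - 2*r1*r2*cos(t2-t1))
d = sqrt(25^2 + 2^2 - 2*25*2*cos(150-120)) = 23.2894

23.2894


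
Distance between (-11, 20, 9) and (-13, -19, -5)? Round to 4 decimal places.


d = sqrt((-13--11)^2 + (-19-20)^2 + (-5-9)^2) = 41.4849

41.4849


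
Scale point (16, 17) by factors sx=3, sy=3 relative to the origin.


Scaling: (x*sx, y*sy) = (16*3, 17*3) = (48, 51)

(48, 51)


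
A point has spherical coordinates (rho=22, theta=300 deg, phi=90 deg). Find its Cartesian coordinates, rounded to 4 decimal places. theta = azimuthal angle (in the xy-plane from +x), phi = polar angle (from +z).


x = 22 * sin(90) * cos(300) = 11
y = 22 * sin(90) * sin(300) = -19.0526
z = 22 * cos(90) = 0

(11, -19.0526, 0)


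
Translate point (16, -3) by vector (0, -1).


Translation: (x+dx, y+dy) = (16+0, -3+-1) = (16, -4)

(16, -4)


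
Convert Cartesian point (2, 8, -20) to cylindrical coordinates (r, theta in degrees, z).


r = sqrt(2^2 + 8^2) = 8.2462
theta = atan2(8, 2) = 75.9638 deg
z = -20

r = 8.2462, theta = 75.9638 deg, z = -20


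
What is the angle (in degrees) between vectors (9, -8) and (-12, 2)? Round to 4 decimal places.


dot = 9*-12 + -8*2 = -124
|u| = 12.0416, |v| = 12.1655
cos(angle) = -0.8465
angle = 147.8288 degrees

147.8288 degrees


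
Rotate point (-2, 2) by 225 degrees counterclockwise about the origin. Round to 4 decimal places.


x' = -2*cos(225) - 2*sin(225) = 2.8284
y' = -2*sin(225) + 2*cos(225) = 0

(2.8284, 0)


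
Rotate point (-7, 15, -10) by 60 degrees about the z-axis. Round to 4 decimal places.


x' = -7*cos(60) - 15*sin(60) = -16.4904
y' = -7*sin(60) + 15*cos(60) = 1.4378
z' = -10

(-16.4904, 1.4378, -10)


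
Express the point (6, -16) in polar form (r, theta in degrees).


r = sqrt(6^2 + (-16)^2) = 17.088
theta = atan2(-16, 6) = 290.556 degrees

r = 17.088, theta = 290.556 degrees


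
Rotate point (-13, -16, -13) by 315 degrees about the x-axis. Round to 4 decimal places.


x' = -13
y' = -16*cos(315) - -13*sin(315) = -20.5061
z' = -16*sin(315) + -13*cos(315) = 2.1213

(-13, -20.5061, 2.1213)


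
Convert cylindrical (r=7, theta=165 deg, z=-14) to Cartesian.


x = 7 * cos(165) = -6.7615
y = 7 * sin(165) = 1.8117
z = -14

(-6.7615, 1.8117, -14)


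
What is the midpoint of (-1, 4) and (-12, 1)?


Midpoint = ((-1+-12)/2, (4+1)/2) = (-6.5, 2.5)

(-6.5, 2.5)


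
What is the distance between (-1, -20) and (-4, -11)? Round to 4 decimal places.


d = sqrt((-4--1)^2 + (-11--20)^2) = 9.4868

9.4868


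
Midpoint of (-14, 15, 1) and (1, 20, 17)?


Midpoint = ((-14+1)/2, (15+20)/2, (1+17)/2) = (-6.5, 17.5, 9)

(-6.5, 17.5, 9)


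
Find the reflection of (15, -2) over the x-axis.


Reflection across x-axis: (x, y) -> (x, -y)
(15, -2) -> (15, 2)

(15, 2)


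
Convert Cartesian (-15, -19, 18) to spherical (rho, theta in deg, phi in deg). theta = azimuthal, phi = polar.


rho = sqrt((-15)^2 + (-19)^2 + 18^2) = 30.1662
theta = atan2(-19, -15) = 231.7098 deg
phi = acos(18/30.1662) = 53.3665 deg

rho = 30.1662, theta = 231.7098 deg, phi = 53.3665 deg


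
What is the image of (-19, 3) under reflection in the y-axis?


Reflection across y-axis: (x, y) -> (-x, y)
(-19, 3) -> (19, 3)

(19, 3)


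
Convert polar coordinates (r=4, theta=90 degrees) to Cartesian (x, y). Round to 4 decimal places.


x = 4 * cos(90) = 0
y = 4 * sin(90) = 4

(0, 4)


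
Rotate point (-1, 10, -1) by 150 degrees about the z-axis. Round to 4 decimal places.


x' = -1*cos(150) - 10*sin(150) = -4.134
y' = -1*sin(150) + 10*cos(150) = -9.1603
z' = -1

(-4.134, -9.1603, -1)


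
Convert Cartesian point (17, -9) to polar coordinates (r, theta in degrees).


r = sqrt(17^2 + (-9)^2) = 19.2354
theta = atan2(-9, 17) = 332.1027 degrees

r = 19.2354, theta = 332.1027 degrees


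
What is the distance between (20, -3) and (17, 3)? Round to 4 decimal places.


d = sqrt((17-20)^2 + (3--3)^2) = 6.7082

6.7082


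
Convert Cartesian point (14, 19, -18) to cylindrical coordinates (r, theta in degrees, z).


r = sqrt(14^2 + 19^2) = 23.6008
theta = atan2(19, 14) = 53.6156 deg
z = -18

r = 23.6008, theta = 53.6156 deg, z = -18


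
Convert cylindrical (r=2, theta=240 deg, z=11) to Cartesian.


x = 2 * cos(240) = -1
y = 2 * sin(240) = -1.7321
z = 11

(-1, -1.7321, 11)


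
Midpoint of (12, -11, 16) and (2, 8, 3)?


Midpoint = ((12+2)/2, (-11+8)/2, (16+3)/2) = (7, -1.5, 9.5)

(7, -1.5, 9.5)


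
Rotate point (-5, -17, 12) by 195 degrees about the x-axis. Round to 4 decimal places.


x' = -5
y' = -17*cos(195) - 12*sin(195) = 19.5266
z' = -17*sin(195) + 12*cos(195) = -7.1912

(-5, 19.5266, -7.1912)


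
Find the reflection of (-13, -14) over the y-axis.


Reflection across y-axis: (x, y) -> (-x, y)
(-13, -14) -> (13, -14)

(13, -14)


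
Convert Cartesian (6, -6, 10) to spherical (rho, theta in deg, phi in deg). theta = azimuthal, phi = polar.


rho = sqrt(6^2 + (-6)^2 + 10^2) = 13.1149
theta = atan2(-6, 6) = 315 deg
phi = acos(10/13.1149) = 40.3155 deg

rho = 13.1149, theta = 315 deg, phi = 40.3155 deg


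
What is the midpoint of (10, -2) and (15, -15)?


Midpoint = ((10+15)/2, (-2+-15)/2) = (12.5, -8.5)

(12.5, -8.5)


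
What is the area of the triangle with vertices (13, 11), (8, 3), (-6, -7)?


Area = |x1(y2-y3) + x2(y3-y1) + x3(y1-y2)| / 2
= |13*(3--7) + 8*(-7-11) + -6*(11-3)| / 2
= 31

31


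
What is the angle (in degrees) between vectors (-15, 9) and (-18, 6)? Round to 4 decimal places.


dot = -15*-18 + 9*6 = 324
|u| = 17.4929, |v| = 18.9737
cos(angle) = 0.9762
angle = 12.5288 degrees

12.5288 degrees


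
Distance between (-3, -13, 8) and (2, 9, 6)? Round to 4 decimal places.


d = sqrt((2--3)^2 + (9--13)^2 + (6-8)^2) = 22.6495

22.6495


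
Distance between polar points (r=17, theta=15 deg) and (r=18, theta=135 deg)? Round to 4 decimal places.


d = sqrt(r1^2 + r2^2 - 2*r1*r2*cos(t2-t1))
d = sqrt(17^2 + 18^2 - 2*17*18*cos(135-15)) = 30.315

30.315


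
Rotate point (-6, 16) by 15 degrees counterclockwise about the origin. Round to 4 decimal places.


x' = -6*cos(15) - 16*sin(15) = -9.9367
y' = -6*sin(15) + 16*cos(15) = 13.9019

(-9.9367, 13.9019)


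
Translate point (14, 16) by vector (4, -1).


Translation: (x+dx, y+dy) = (14+4, 16+-1) = (18, 15)

(18, 15)


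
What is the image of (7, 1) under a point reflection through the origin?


Reflection through origin: (x, y) -> (-x, -y)
(7, 1) -> (-7, -1)

(-7, -1)


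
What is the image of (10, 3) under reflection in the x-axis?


Reflection across x-axis: (x, y) -> (x, -y)
(10, 3) -> (10, -3)

(10, -3)


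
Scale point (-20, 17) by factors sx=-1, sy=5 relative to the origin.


Scaling: (x*sx, y*sy) = (-20*-1, 17*5) = (20, 85)

(20, 85)


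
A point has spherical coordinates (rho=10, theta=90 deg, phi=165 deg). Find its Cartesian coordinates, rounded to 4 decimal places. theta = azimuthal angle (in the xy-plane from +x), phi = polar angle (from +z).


x = 10 * sin(165) * cos(90) = 0
y = 10 * sin(165) * sin(90) = 2.5882
z = 10 * cos(165) = -9.6593

(0, 2.5882, -9.6593)


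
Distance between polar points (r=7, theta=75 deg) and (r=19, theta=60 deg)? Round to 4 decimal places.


d = sqrt(r1^2 + r2^2 - 2*r1*r2*cos(t2-t1))
d = sqrt(7^2 + 19^2 - 2*7*19*cos(60-75)) = 12.3719

12.3719


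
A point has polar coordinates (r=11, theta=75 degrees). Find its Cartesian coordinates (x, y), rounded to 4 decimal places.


x = 11 * cos(75) = 2.847
y = 11 * sin(75) = 10.6252

(2.847, 10.6252)


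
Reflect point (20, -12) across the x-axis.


Reflection across x-axis: (x, y) -> (x, -y)
(20, -12) -> (20, 12)

(20, 12)


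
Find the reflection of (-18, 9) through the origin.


Reflection through origin: (x, y) -> (-x, -y)
(-18, 9) -> (18, -9)

(18, -9)


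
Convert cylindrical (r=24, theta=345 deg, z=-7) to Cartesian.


x = 24 * cos(345) = 23.1822
y = 24 * sin(345) = -6.2117
z = -7

(23.1822, -6.2117, -7)


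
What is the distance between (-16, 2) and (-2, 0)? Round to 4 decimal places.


d = sqrt((-2--16)^2 + (0-2)^2) = 14.1421

14.1421


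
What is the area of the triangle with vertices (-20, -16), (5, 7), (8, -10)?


Area = |x1(y2-y3) + x2(y3-y1) + x3(y1-y2)| / 2
= |-20*(7--10) + 5*(-10--16) + 8*(-16-7)| / 2
= 247

247


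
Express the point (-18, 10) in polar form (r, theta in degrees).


r = sqrt((-18)^2 + 10^2) = 20.5913
theta = atan2(10, -18) = 150.9454 degrees

r = 20.5913, theta = 150.9454 degrees


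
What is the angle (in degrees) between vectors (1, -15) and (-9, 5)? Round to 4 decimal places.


dot = 1*-9 + -15*5 = -84
|u| = 15.0333, |v| = 10.2956
cos(angle) = -0.5427
angle = 122.8687 degrees

122.8687 degrees


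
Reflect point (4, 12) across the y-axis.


Reflection across y-axis: (x, y) -> (-x, y)
(4, 12) -> (-4, 12)

(-4, 12)


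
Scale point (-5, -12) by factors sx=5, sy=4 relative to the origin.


Scaling: (x*sx, y*sy) = (-5*5, -12*4) = (-25, -48)

(-25, -48)


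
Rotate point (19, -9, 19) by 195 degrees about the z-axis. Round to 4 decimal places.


x' = 19*cos(195) - -9*sin(195) = -20.682
y' = 19*sin(195) + -9*cos(195) = 3.7758
z' = 19

(-20.682, 3.7758, 19)


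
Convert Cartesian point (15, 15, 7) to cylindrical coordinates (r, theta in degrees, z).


r = sqrt(15^2 + 15^2) = 21.2132
theta = atan2(15, 15) = 45 deg
z = 7

r = 21.2132, theta = 45 deg, z = 7


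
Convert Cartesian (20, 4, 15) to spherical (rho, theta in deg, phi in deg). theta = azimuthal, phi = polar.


rho = sqrt(20^2 + 4^2 + 15^2) = 25.318
theta = atan2(4, 20) = 11.3099 deg
phi = acos(15/25.318) = 53.6679 deg

rho = 25.318, theta = 11.3099 deg, phi = 53.6679 deg


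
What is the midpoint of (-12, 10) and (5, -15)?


Midpoint = ((-12+5)/2, (10+-15)/2) = (-3.5, -2.5)

(-3.5, -2.5)


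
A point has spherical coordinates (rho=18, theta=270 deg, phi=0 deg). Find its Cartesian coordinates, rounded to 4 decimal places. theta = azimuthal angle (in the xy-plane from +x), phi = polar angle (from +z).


x = 18 * sin(0) * cos(270) = 0
y = 18 * sin(0) * sin(270) = 0
z = 18 * cos(0) = 18

(0, 0, 18)


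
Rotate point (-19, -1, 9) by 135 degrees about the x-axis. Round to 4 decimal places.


x' = -19
y' = -1*cos(135) - 9*sin(135) = -5.6569
z' = -1*sin(135) + 9*cos(135) = -7.0711

(-19, -5.6569, -7.0711)


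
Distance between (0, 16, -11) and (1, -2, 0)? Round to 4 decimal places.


d = sqrt((1-0)^2 + (-2-16)^2 + (0--11)^2) = 21.1187

21.1187


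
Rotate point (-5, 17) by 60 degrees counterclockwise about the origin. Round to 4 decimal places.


x' = -5*cos(60) - 17*sin(60) = -17.2224
y' = -5*sin(60) + 17*cos(60) = 4.1699

(-17.2224, 4.1699)


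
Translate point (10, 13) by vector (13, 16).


Translation: (x+dx, y+dy) = (10+13, 13+16) = (23, 29)

(23, 29)


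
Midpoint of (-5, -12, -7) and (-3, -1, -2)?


Midpoint = ((-5+-3)/2, (-12+-1)/2, (-7+-2)/2) = (-4, -6.5, -4.5)

(-4, -6.5, -4.5)


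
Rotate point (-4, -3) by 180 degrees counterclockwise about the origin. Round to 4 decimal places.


x' = -4*cos(180) - -3*sin(180) = 4
y' = -4*sin(180) + -3*cos(180) = 3

(4, 3)


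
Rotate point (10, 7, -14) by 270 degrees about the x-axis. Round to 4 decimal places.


x' = 10
y' = 7*cos(270) - -14*sin(270) = -14
z' = 7*sin(270) + -14*cos(270) = -7

(10, -14, -7)


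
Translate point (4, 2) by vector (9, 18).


Translation: (x+dx, y+dy) = (4+9, 2+18) = (13, 20)

(13, 20)


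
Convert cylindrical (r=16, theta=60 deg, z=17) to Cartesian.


x = 16 * cos(60) = 8
y = 16 * sin(60) = 13.8564
z = 17

(8, 13.8564, 17)


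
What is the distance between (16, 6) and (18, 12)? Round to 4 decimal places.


d = sqrt((18-16)^2 + (12-6)^2) = 6.3246

6.3246


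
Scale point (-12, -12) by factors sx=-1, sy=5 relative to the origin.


Scaling: (x*sx, y*sy) = (-12*-1, -12*5) = (12, -60)

(12, -60)


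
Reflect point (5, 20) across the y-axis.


Reflection across y-axis: (x, y) -> (-x, y)
(5, 20) -> (-5, 20)

(-5, 20)


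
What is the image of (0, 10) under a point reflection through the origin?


Reflection through origin: (x, y) -> (-x, -y)
(0, 10) -> (0, -10)

(0, -10)


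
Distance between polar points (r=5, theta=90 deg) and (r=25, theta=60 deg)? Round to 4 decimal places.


d = sqrt(r1^2 + r2^2 - 2*r1*r2*cos(t2-t1))
d = sqrt(5^2 + 25^2 - 2*5*25*cos(60-90)) = 20.8205

20.8205


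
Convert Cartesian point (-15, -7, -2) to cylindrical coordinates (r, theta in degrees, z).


r = sqrt((-15)^2 + (-7)^2) = 16.5529
theta = atan2(-7, -15) = 205.0169 deg
z = -2

r = 16.5529, theta = 205.0169 deg, z = -2
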